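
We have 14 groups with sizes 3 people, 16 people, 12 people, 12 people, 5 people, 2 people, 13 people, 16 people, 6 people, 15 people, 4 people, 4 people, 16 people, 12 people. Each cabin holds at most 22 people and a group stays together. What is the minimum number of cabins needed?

Total = 16 + 16 + 16 + 15 + 13 + 12 + 12 + 12 + 6 + 5 + 4 + 4 + 3 + 2 = 136 people.
Lower bound: ⌈136/22⌉ = 7 cabins.
Also, 8 groups each exceed 11 people, and no two of those can share a cabin, so at least 8 cabins are needed.
A packing using 8 cabins:
  cabin 1: 16 + 6 = 22
  cabin 2: 16 + 5 = 21
  cabin 3: 16 + 4 + 2 = 22
  cabin 4: 15 + 4 + 3 = 22
  cabin 5: 13 = 13
  cabin 6: 12 = 12
  cabin 7: 12 = 12
  cabin 8: 12 = 12
This matches the lower bound, so 8 is optimal.

8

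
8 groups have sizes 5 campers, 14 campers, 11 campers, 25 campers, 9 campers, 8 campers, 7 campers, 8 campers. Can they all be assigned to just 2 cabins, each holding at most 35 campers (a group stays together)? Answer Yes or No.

No

Total = 87 campers; ⌈87/35⌉ = 3.
At least 3 cabins are required, but only 2 are allowed.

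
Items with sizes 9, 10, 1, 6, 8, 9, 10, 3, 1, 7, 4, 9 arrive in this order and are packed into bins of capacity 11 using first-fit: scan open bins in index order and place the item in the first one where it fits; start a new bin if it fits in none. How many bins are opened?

8

  9 → bin 1 (new)  [load 9/11]
  10 → bin 2 (new)  [load 10/11]
  1 → bin 1  [load 10/11]
  6 → bin 3 (new)  [load 6/11]
  8 → bin 4 (new)  [load 8/11]
  9 → bin 5 (new)  [load 9/11]
  10 → bin 6 (new)  [load 10/11]
  3 → bin 3  [load 9/11]
  1 → bin 1  [load 11/11]
  7 → bin 7 (new)  [load 7/11]
  4 → bin 7  [load 11/11]
  9 → bin 8 (new)  [load 9/11]
8 bins opened.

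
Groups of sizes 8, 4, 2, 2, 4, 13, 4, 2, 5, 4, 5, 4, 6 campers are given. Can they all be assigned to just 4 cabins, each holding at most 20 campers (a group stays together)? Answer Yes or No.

Yes

A valid assignment using 4 cabins:
  cabin 1: 13 + 6 = 19
  cabin 2: 8 + 5 + 5 + 2 = 20
  cabin 3: 4 + 4 + 4 + 4 + 4 = 20
  cabin 4: 2 + 2 = 4
Every load is within 20 campers, so 4 cabins suffice.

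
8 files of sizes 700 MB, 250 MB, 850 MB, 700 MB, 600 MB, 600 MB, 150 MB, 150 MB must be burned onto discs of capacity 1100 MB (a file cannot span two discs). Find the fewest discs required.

Total = 850 + 700 + 700 + 600 + 600 + 250 + 150 + 150 = 4000 MB.
Lower bound: ⌈4000/1100⌉ = 4 discs.
Also, 5 files each exceed 550 MB, and no two of those can share a disc, so at least 5 discs are needed.
A packing using 5 discs:
  disc 1: 850 + 250 = 1100
  disc 2: 700 + 150 + 150 = 1000
  disc 3: 700 = 700
  disc 4: 600 = 600
  disc 5: 600 = 600
This matches the lower bound, so 5 is optimal.

5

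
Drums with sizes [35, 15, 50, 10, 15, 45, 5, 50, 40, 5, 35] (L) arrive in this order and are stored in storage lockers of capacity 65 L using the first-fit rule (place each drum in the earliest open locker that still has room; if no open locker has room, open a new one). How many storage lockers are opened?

6

  35 → locker 1 (new)  [load 35/65]
  15 → locker 1  [load 50/65]
  50 → locker 2 (new)  [load 50/65]
  10 → locker 1  [load 60/65]
  15 → locker 2  [load 65/65]
  45 → locker 3 (new)  [load 45/65]
  5 → locker 1  [load 65/65]
  50 → locker 4 (new)  [load 50/65]
  40 → locker 5 (new)  [load 40/65]
  5 → locker 3  [load 50/65]
  35 → locker 6 (new)  [load 35/65]
6 storage lockers opened.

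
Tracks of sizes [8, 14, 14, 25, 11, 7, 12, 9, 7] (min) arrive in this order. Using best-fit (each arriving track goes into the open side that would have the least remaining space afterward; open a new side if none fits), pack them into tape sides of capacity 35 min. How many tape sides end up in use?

  8 → side 1 (new)  [load 8/35]
  14 → side 1  [load 22/35]
  14 → side 2 (new)  [load 14/35]
  25 → side 3 (new)  [load 25/35]
  11 → side 1  [load 33/35]
  7 → side 3  [load 32/35]
  12 → side 2  [load 26/35]
  9 → side 2  [load 35/35]
  7 → side 4 (new)  [load 7/35]
4 tape sides opened.

4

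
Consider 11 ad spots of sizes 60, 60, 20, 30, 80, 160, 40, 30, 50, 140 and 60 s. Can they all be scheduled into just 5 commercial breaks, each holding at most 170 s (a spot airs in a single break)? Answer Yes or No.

A valid assignment using 5 commercial breaks:
  break 1: 160 = 160
  break 2: 140 + 30 = 170
  break 3: 80 + 60 + 30 = 170
  break 4: 60 + 60 + 50 = 170
  break 5: 40 + 20 = 60
Every load is within 170 s, so 5 commercial breaks suffice.

Yes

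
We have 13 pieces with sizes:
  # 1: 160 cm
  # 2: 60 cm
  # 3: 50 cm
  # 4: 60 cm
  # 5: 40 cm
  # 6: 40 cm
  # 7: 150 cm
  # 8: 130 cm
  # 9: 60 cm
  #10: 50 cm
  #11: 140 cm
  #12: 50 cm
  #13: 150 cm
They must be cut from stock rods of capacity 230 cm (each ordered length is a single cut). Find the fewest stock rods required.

6

Total = 160 + 150 + 150 + 140 + 130 + 60 + 60 + 60 + 50 + 50 + 50 + 40 + 40 = 1140 cm.
Lower bound: ⌈1140/230⌉ = 5 stock rods.
A packing using 6 stock rods:
  stock rod 1: 160 + 60 = 220
  stock rod 2: 150 + 60 = 210
  stock rod 3: 150 + 60 = 210
  stock rod 4: 140 + 50 + 40 = 230
  stock rod 5: 130 + 50 + 50 = 230
  stock rod 6: 40 = 40
No arrangement into 5 stock rods stays within capacity, so 6 is optimal.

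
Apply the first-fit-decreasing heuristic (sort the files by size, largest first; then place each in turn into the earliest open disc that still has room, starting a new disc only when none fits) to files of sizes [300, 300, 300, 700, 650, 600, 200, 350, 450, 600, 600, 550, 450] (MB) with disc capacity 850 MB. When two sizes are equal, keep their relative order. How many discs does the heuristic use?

Sorted descending: 700, 650, 600, 600, 600, 550, 450, 450, 350, 300, 300, 300, 200.
  700 → disc 1 (new)  [load 700/850]
  650 → disc 2 (new)  [load 650/850]
  600 → disc 3 (new)  [load 600/850]
  600 → disc 4 (new)  [load 600/850]
  600 → disc 5 (new)  [load 600/850]
  550 → disc 6 (new)  [load 550/850]
  450 → disc 7 (new)  [load 450/850]
  450 → disc 8 (new)  [load 450/850]
  350 → disc 7  [load 800/850]
  300 → disc 6  [load 850/850]
  300 → disc 8  [load 750/850]
  300 → disc 9 (new)  [load 300/850]
  200 → disc 2  [load 850/850]
9 discs opened.

9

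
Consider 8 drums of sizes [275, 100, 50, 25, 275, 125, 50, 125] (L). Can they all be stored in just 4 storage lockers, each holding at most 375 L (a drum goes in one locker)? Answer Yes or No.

A valid assignment using 3 storage lockers:
  locker 1: 275 + 100 = 375
  locker 2: 275 + 50 + 50 = 375
  locker 3: 125 + 125 + 25 = 275
That uses only 3 ≤ 4, so 4 storage lockers are enough.

Yes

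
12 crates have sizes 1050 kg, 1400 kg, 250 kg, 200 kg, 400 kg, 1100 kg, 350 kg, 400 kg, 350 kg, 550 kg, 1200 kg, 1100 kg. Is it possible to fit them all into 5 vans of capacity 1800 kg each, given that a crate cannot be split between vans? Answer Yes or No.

Yes

A valid assignment using 5 vans:
  van 1: 1400 + 400 = 1800
  van 2: 1200 + 550 = 1750
  van 3: 1100 + 400 + 250 = 1750
  van 4: 1100 + 350 + 350 = 1800
  van 5: 1050 + 200 = 1250
Every load is within 1800 kg, so 5 vans suffice.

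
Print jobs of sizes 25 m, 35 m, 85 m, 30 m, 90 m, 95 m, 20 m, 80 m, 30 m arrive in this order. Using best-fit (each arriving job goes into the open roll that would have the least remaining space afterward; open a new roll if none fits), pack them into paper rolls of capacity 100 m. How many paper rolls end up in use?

  25 → roll 1 (new)  [load 25/100]
  35 → roll 1  [load 60/100]
  85 → roll 2 (new)  [load 85/100]
  30 → roll 1  [load 90/100]
  90 → roll 3 (new)  [load 90/100]
  95 → roll 4 (new)  [load 95/100]
  20 → roll 5 (new)  [load 20/100]
  80 → roll 5  [load 100/100]
  30 → roll 6 (new)  [load 30/100]
6 paper rolls opened.

6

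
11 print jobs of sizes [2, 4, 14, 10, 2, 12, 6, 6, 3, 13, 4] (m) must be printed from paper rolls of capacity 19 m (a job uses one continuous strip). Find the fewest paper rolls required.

Total = 14 + 13 + 12 + 10 + 6 + 6 + 4 + 4 + 3 + 2 + 2 = 76 m.
Lower bound: ⌈76/19⌉ = 4 paper rolls.
A packing using 5 paper rolls:
  roll 1: 14 + 4 = 18
  roll 2: 13 + 6 = 19
  roll 3: 12 + 6 = 18
  roll 4: 10 + 4 + 3 + 2 = 19
  roll 5: 2 = 2
No arrangement into 4 paper rolls stays within capacity, so 5 is optimal.

5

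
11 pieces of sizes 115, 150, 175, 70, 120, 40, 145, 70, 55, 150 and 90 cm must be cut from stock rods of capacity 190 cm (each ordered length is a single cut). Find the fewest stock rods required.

Total = 175 + 150 + 150 + 145 + 120 + 115 + 90 + 70 + 70 + 55 + 40 = 1180 cm.
Lower bound: ⌈1180/190⌉ = 7 stock rods.
A packing using 7 stock rods:
  stock rod 1: 175 = 175
  stock rod 2: 150 + 40 = 190
  stock rod 3: 150 = 150
  stock rod 4: 145 = 145
  stock rod 5: 120 + 70 = 190
  stock rod 6: 115 + 70 = 185
  stock rod 7: 90 + 55 = 145
This matches the lower bound, so 7 is optimal.

7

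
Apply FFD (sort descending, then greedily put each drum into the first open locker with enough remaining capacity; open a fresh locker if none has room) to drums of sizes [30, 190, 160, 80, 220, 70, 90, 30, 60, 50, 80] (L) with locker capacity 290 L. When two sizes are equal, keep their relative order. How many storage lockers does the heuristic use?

4

Sorted descending: 220, 190, 160, 90, 80, 80, 70, 60, 50, 30, 30.
  220 → locker 1 (new)  [load 220/290]
  190 → locker 2 (new)  [load 190/290]
  160 → locker 3 (new)  [load 160/290]
  90 → locker 2  [load 280/290]
  80 → locker 3  [load 240/290]
  80 → locker 4 (new)  [load 80/290]
  70 → locker 1  [load 290/290]
  60 → locker 4  [load 140/290]
  50 → locker 3  [load 290/290]
  30 → locker 4  [load 170/290]
  30 → locker 4  [load 200/290]
4 storage lockers opened.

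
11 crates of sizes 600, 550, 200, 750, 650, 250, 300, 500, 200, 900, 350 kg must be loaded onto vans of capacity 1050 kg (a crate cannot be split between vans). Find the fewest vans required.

Total = 900 + 750 + 650 + 600 + 550 + 500 + 350 + 300 + 250 + 200 + 200 = 5250 kg.
Lower bound: ⌈5250/1050⌉ = 5 vans.
A packing using 6 vans:
  van 1: 900 = 900
  van 2: 750 + 300 = 1050
  van 3: 650 + 350 = 1000
  van 4: 600 + 250 + 200 = 1050
  van 5: 550 + 500 = 1050
  van 6: 200 = 200
No arrangement into 5 vans stays within capacity, so 6 is optimal.

6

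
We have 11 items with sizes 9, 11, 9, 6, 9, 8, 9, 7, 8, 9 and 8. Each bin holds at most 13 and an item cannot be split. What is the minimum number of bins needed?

Total = 11 + 9 + 9 + 9 + 9 + 9 + 8 + 8 + 8 + 7 + 6 = 93.
Lower bound: ⌈93/13⌉ = 8 bins.
Also, 10 items each exceed 13/2, and no two of those can share a bin, so at least 10 bins are needed.
A packing using 10 bins:
  bin 1: 11 = 11
  bin 2: 9 = 9
  bin 3: 9 = 9
  bin 4: 9 = 9
  bin 5: 9 = 9
  bin 6: 9 = 9
  bin 7: 8 = 8
  bin 8: 8 = 8
  bin 9: 8 = 8
  bin 10: 7 + 6 = 13
This matches the lower bound, so 10 is optimal.

10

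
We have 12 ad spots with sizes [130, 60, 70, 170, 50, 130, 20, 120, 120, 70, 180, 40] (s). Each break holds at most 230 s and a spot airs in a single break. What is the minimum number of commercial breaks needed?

6

Total = 180 + 170 + 130 + 130 + 120 + 120 + 70 + 70 + 60 + 50 + 40 + 20 = 1160 s.
Lower bound: ⌈1160/230⌉ = 6 commercial breaks.
A packing using 6 commercial breaks:
  break 1: 180 + 50 = 230
  break 2: 170 + 60 = 230
  break 3: 130 + 70 + 20 = 220
  break 4: 130 + 70 = 200
  break 5: 120 + 40 = 160
  break 6: 120 = 120
This matches the lower bound, so 6 is optimal.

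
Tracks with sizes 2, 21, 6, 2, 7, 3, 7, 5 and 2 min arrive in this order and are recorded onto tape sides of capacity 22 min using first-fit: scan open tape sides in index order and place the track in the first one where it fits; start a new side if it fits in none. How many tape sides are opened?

  2 → side 1 (new)  [load 2/22]
  21 → side 2 (new)  [load 21/22]
  6 → side 1  [load 8/22]
  2 → side 1  [load 10/22]
  7 → side 1  [load 17/22]
  3 → side 1  [load 20/22]
  7 → side 3 (new)  [load 7/22]
  5 → side 3  [load 12/22]
  2 → side 1  [load 22/22]
3 tape sides opened.

3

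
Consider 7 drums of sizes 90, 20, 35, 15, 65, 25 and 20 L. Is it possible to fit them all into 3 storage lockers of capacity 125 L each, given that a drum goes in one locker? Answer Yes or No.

A valid assignment using 3 storage lockers:
  locker 1: 90 + 35 = 125
  locker 2: 65 + 25 + 20 + 15 = 125
  locker 3: 20 = 20
Every load is within 125 L, so 3 storage lockers suffice.

Yes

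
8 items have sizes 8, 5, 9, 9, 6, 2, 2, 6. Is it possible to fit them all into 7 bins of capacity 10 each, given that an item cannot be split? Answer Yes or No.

A valid assignment using 6 bins:
  bin 1: 9 = 9
  bin 2: 9 = 9
  bin 3: 8 + 2 = 10
  bin 4: 6 + 2 = 8
  bin 5: 6 = 6
  bin 6: 5 = 5
That uses only 6 ≤ 7, so 7 bins are enough.

Yes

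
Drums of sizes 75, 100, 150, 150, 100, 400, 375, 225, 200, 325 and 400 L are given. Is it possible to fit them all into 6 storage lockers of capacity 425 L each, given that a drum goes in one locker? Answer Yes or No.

No

Total = 2500 L; ⌈2500/425⌉ = 6.
The bound of 6 does not rule out 6, but exhaustive search shows no assignment into 6 storage lockers of capacity 425 L exists — the minimum is 7.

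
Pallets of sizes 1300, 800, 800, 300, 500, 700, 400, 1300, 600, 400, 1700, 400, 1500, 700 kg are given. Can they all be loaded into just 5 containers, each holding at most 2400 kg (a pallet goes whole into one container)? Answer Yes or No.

Yes

A valid assignment using 5 containers:
  container 1: 1700 + 700 = 2400
  container 2: 1500 + 800 = 2300
  container 3: 1300 + 800 + 300 = 2400
  container 4: 1300 + 700 + 400 = 2400
  container 5: 600 + 500 + 400 + 400 = 1900
Every load is within 2400 kg, so 5 containers suffice.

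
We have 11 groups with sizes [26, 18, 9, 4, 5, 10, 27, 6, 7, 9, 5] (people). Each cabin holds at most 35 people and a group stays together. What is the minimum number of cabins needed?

Total = 27 + 26 + 18 + 10 + 9 + 9 + 7 + 6 + 5 + 5 + 4 = 126 people.
Lower bound: ⌈126/35⌉ = 4 cabins.
A packing using 4 cabins:
  cabin 1: 27 + 7 = 34
  cabin 2: 26 + 9 = 35
  cabin 3: 18 + 10 + 6 = 34
  cabin 4: 9 + 5 + 5 + 4 = 23
This matches the lower bound, so 4 is optimal.

4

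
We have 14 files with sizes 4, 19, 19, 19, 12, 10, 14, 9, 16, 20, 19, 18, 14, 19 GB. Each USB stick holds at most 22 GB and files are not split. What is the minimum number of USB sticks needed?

12

Total = 20 + 19 + 19 + 19 + 19 + 19 + 18 + 16 + 14 + 14 + 12 + 10 + 9 + 4 = 212 GB.
Lower bound: ⌈212/22⌉ = 10 USB sticks.
Also, 11 files each exceed 11 GB, and no two of those can share a USB stick, so at least 11 USB sticks are needed.
A packing using 12 USB sticks:
  USB stick 1: 20 = 20
  USB stick 2: 19 = 19
  USB stick 3: 19 = 19
  USB stick 4: 19 = 19
  USB stick 5: 19 = 19
  USB stick 6: 19 = 19
  USB stick 7: 18 + 4 = 22
  USB stick 8: 16 = 16
  USB stick 9: 14 = 14
  USB stick 10: 14 = 14
  USB stick 11: 12 + 10 = 22
  USB stick 12: 9 = 9
No arrangement into 11 USB sticks stays within capacity, so 12 is optimal.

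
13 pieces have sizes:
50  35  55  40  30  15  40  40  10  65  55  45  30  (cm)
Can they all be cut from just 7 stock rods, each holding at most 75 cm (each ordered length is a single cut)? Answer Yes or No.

Total = 510 cm; ⌈510/75⌉ = 7.
8 pieces each exceed half the capacity and cannot share a stock rod, forcing at least 8 stock rods.
At least 8 stock rods are required, but only 7 are allowed.

No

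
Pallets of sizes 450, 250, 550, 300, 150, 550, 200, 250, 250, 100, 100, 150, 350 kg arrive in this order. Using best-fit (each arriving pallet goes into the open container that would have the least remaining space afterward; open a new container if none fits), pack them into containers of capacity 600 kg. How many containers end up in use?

7

  450 → container 1 (new)  [load 450/600]
  250 → container 2 (new)  [load 250/600]
  550 → container 3 (new)  [load 550/600]
  300 → container 2  [load 550/600]
  150 → container 1  [load 600/600]
  550 → container 4 (new)  [load 550/600]
  200 → container 5 (new)  [load 200/600]
  250 → container 5  [load 450/600]
  250 → container 6 (new)  [load 250/600]
  100 → container 5  [load 550/600]
  100 → container 6  [load 350/600]
  150 → container 6  [load 500/600]
  350 → container 7 (new)  [load 350/600]
7 containers opened.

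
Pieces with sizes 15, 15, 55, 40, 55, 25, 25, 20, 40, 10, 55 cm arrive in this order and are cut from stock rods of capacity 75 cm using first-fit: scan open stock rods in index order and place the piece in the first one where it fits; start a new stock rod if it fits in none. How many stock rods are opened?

  15 → stock rod 1 (new)  [load 15/75]
  15 → stock rod 1  [load 30/75]
  55 → stock rod 2 (new)  [load 55/75]
  40 → stock rod 1  [load 70/75]
  55 → stock rod 3 (new)  [load 55/75]
  25 → stock rod 4 (new)  [load 25/75]
  25 → stock rod 4  [load 50/75]
  20 → stock rod 2  [load 75/75]
  40 → stock rod 5 (new)  [load 40/75]
  10 → stock rod 3  [load 65/75]
  55 → stock rod 6 (new)  [load 55/75]
6 stock rods opened.

6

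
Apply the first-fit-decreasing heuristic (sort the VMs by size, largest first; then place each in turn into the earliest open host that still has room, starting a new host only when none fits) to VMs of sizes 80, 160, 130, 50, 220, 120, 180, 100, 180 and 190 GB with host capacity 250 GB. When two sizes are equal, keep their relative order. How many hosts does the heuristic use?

7

Sorted descending: 220, 190, 180, 180, 160, 130, 120, 100, 80, 50.
  220 → host 1 (new)  [load 220/250]
  190 → host 2 (new)  [load 190/250]
  180 → host 3 (new)  [load 180/250]
  180 → host 4 (new)  [load 180/250]
  160 → host 5 (new)  [load 160/250]
  130 → host 6 (new)  [load 130/250]
  120 → host 6  [load 250/250]
  100 → host 7 (new)  [load 100/250]
  80 → host 5  [load 240/250]
  50 → host 2  [load 240/250]
7 hosts opened.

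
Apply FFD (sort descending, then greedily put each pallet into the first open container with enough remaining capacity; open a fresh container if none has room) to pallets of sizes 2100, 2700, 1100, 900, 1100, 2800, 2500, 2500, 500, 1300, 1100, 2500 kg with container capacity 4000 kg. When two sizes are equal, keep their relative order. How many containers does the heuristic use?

Sorted descending: 2800, 2700, 2500, 2500, 2500, 2100, 1300, 1100, 1100, 1100, 900, 500.
  2800 → container 1 (new)  [load 2800/4000]
  2700 → container 2 (new)  [load 2700/4000]
  2500 → container 3 (new)  [load 2500/4000]
  2500 → container 4 (new)  [load 2500/4000]
  2500 → container 5 (new)  [load 2500/4000]
  2100 → container 6 (new)  [load 2100/4000]
  1300 → container 2  [load 4000/4000]
  1100 → container 1  [load 3900/4000]
  1100 → container 3  [load 3600/4000]
  1100 → container 4  [load 3600/4000]
  900 → container 5  [load 3400/4000]
  500 → container 5  [load 3900/4000]
6 containers opened.

6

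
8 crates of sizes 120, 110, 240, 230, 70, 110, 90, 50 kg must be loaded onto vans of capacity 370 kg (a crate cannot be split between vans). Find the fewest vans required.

3

Total = 240 + 230 + 120 + 110 + 110 + 90 + 70 + 50 = 1020 kg.
Lower bound: ⌈1020/370⌉ = 3 vans.
A packing using 3 vans:
  van 1: 240 + 120 = 360
  van 2: 230 + 110 = 340
  van 3: 110 + 90 + 70 + 50 = 320
This matches the lower bound, so 3 is optimal.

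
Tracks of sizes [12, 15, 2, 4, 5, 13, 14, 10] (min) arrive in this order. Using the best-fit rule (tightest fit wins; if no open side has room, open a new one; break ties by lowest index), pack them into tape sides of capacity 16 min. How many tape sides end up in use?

  12 → side 1 (new)  [load 12/16]
  15 → side 2 (new)  [load 15/16]
  2 → side 1  [load 14/16]
  4 → side 3 (new)  [load 4/16]
  5 → side 3  [load 9/16]
  13 → side 4 (new)  [load 13/16]
  14 → side 5 (new)  [load 14/16]
  10 → side 6 (new)  [load 10/16]
6 tape sides opened.

6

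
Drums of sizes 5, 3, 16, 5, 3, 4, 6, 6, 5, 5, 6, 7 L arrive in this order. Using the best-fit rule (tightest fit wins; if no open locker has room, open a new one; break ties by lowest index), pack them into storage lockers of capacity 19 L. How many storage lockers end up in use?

  5 → locker 1 (new)  [load 5/19]
  3 → locker 1  [load 8/19]
  16 → locker 2 (new)  [load 16/19]
  5 → locker 1  [load 13/19]
  3 → locker 2  [load 19/19]
  4 → locker 1  [load 17/19]
  6 → locker 3 (new)  [load 6/19]
  6 → locker 3  [load 12/19]
  5 → locker 3  [load 17/19]
  5 → locker 4 (new)  [load 5/19]
  6 → locker 4  [load 11/19]
  7 → locker 4  [load 18/19]
4 storage lockers opened.

4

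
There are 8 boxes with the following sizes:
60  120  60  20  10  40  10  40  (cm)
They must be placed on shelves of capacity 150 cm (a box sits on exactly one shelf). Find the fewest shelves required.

3

Total = 120 + 60 + 60 + 40 + 40 + 20 + 10 + 10 = 360 cm.
Lower bound: ⌈360/150⌉ = 3 shelves.
A packing using 3 shelves:
  shelf 1: 120 + 20 + 10 = 150
  shelf 2: 60 + 60 + 10 = 130
  shelf 3: 40 + 40 = 80
This matches the lower bound, so 3 is optimal.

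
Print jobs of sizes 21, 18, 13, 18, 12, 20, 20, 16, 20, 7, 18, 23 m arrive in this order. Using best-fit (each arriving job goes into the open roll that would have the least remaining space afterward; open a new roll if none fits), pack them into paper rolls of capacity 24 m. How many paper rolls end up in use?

  21 → roll 1 (new)  [load 21/24]
  18 → roll 2 (new)  [load 18/24]
  13 → roll 3 (new)  [load 13/24]
  18 → roll 4 (new)  [load 18/24]
  12 → roll 5 (new)  [load 12/24]
  20 → roll 6 (new)  [load 20/24]
  20 → roll 7 (new)  [load 20/24]
  16 → roll 8 (new)  [load 16/24]
  20 → roll 9 (new)  [load 20/24]
  7 → roll 8  [load 23/24]
  18 → roll 10 (new)  [load 18/24]
  23 → roll 11 (new)  [load 23/24]
11 paper rolls opened.

11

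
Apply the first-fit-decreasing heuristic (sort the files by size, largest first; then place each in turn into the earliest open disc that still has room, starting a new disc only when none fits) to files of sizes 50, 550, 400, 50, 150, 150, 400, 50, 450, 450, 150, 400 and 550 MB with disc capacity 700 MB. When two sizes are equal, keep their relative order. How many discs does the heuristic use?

7

Sorted descending: 550, 550, 450, 450, 400, 400, 400, 150, 150, 150, 50, 50, 50.
  550 → disc 1 (new)  [load 550/700]
  550 → disc 2 (new)  [load 550/700]
  450 → disc 3 (new)  [load 450/700]
  450 → disc 4 (new)  [load 450/700]
  400 → disc 5 (new)  [load 400/700]
  400 → disc 6 (new)  [load 400/700]
  400 → disc 7 (new)  [load 400/700]
  150 → disc 1  [load 700/700]
  150 → disc 2  [load 700/700]
  150 → disc 3  [load 600/700]
  50 → disc 3  [load 650/700]
  50 → disc 3  [load 700/700]
  50 → disc 4  [load 500/700]
7 discs opened.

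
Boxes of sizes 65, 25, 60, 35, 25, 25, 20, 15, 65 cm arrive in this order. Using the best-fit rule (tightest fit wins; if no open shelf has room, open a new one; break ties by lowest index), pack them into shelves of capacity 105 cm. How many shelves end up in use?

4

  65 → shelf 1 (new)  [load 65/105]
  25 → shelf 1  [load 90/105]
  60 → shelf 2 (new)  [load 60/105]
  35 → shelf 2  [load 95/105]
  25 → shelf 3 (new)  [load 25/105]
  25 → shelf 3  [load 50/105]
  20 → shelf 3  [load 70/105]
  15 → shelf 1  [load 105/105]
  65 → shelf 4 (new)  [load 65/105]
4 shelves opened.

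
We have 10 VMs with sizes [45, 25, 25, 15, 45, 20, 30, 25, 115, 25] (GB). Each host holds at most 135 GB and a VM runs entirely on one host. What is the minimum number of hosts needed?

Total = 115 + 45 + 45 + 30 + 25 + 25 + 25 + 25 + 20 + 15 = 370 GB.
Lower bound: ⌈370/135⌉ = 3 hosts.
A packing using 3 hosts:
  host 1: 115 + 20 = 135
  host 2: 45 + 45 + 30 + 15 = 135
  host 3: 25 + 25 + 25 + 25 = 100
This matches the lower bound, so 3 is optimal.

3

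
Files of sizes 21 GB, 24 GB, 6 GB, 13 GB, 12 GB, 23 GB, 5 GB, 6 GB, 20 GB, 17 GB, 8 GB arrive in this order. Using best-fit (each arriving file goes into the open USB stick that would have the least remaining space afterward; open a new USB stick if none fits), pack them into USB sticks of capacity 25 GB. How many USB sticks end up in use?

  21 → USB stick 1 (new)  [load 21/25]
  24 → USB stick 2 (new)  [load 24/25]
  6 → USB stick 3 (new)  [load 6/25]
  13 → USB stick 3  [load 19/25]
  12 → USB stick 4 (new)  [load 12/25]
  23 → USB stick 5 (new)  [load 23/25]
  5 → USB stick 3  [load 24/25]
  6 → USB stick 4  [load 18/25]
  20 → USB stick 6 (new)  [load 20/25]
  17 → USB stick 7 (new)  [load 17/25]
  8 → USB stick 7  [load 25/25]
7 USB sticks opened.

7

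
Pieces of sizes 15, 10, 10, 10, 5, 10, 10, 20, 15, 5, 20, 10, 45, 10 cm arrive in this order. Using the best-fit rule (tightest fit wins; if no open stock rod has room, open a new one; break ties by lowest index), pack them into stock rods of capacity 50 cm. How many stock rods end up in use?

  15 → stock rod 1 (new)  [load 15/50]
  10 → stock rod 1  [load 25/50]
  10 → stock rod 1  [load 35/50]
  10 → stock rod 1  [load 45/50]
  5 → stock rod 1  [load 50/50]
  10 → stock rod 2 (new)  [load 10/50]
  10 → stock rod 2  [load 20/50]
  20 → stock rod 2  [load 40/50]
  15 → stock rod 3 (new)  [load 15/50]
  5 → stock rod 2  [load 45/50]
  20 → stock rod 3  [load 35/50]
  10 → stock rod 3  [load 45/50]
  45 → stock rod 4 (new)  [load 45/50]
  10 → stock rod 5 (new)  [load 10/50]
5 stock rods opened.

5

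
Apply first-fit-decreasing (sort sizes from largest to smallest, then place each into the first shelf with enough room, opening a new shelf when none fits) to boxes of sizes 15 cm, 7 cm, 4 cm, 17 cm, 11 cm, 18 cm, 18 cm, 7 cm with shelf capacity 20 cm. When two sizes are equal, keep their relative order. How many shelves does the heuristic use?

6

Sorted descending: 18, 18, 17, 15, 11, 7, 7, 4.
  18 → shelf 1 (new)  [load 18/20]
  18 → shelf 2 (new)  [load 18/20]
  17 → shelf 3 (new)  [load 17/20]
  15 → shelf 4 (new)  [load 15/20]
  11 → shelf 5 (new)  [load 11/20]
  7 → shelf 5  [load 18/20]
  7 → shelf 6 (new)  [load 7/20]
  4 → shelf 4  [load 19/20]
6 shelves opened.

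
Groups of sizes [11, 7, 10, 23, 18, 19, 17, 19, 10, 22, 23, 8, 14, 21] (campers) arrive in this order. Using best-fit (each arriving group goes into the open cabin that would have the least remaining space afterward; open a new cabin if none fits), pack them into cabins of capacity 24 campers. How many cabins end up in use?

  11 → cabin 1 (new)  [load 11/24]
  7 → cabin 1  [load 18/24]
  10 → cabin 2 (new)  [load 10/24]
  23 → cabin 3 (new)  [load 23/24]
  18 → cabin 4 (new)  [load 18/24]
  19 → cabin 5 (new)  [load 19/24]
  17 → cabin 6 (new)  [load 17/24]
  19 → cabin 7 (new)  [load 19/24]
  10 → cabin 2  [load 20/24]
  22 → cabin 8 (new)  [load 22/24]
  23 → cabin 9 (new)  [load 23/24]
  8 → cabin 10 (new)  [load 8/24]
  14 → cabin 10  [load 22/24]
  21 → cabin 11 (new)  [load 21/24]
11 cabins opened.

11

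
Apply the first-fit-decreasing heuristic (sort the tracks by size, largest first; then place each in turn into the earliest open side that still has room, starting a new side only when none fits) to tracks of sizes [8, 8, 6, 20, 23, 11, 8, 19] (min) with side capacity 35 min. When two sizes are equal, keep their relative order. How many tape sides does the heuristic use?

3

Sorted descending: 23, 20, 19, 11, 8, 8, 8, 6.
  23 → side 1 (new)  [load 23/35]
  20 → side 2 (new)  [load 20/35]
  19 → side 3 (new)  [load 19/35]
  11 → side 1  [load 34/35]
  8 → side 2  [load 28/35]
  8 → side 3  [load 27/35]
  8 → side 3  [load 35/35]
  6 → side 2  [load 34/35]
3 tape sides opened.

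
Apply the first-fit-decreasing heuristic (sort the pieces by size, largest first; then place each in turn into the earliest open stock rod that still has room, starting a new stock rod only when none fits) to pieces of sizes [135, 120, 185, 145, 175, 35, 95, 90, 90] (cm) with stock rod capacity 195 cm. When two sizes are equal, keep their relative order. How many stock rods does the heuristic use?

7

Sorted descending: 185, 175, 145, 135, 120, 95, 90, 90, 35.
  185 → stock rod 1 (new)  [load 185/195]
  175 → stock rod 2 (new)  [load 175/195]
  145 → stock rod 3 (new)  [load 145/195]
  135 → stock rod 4 (new)  [load 135/195]
  120 → stock rod 5 (new)  [load 120/195]
  95 → stock rod 6 (new)  [load 95/195]
  90 → stock rod 6  [load 185/195]
  90 → stock rod 7 (new)  [load 90/195]
  35 → stock rod 3  [load 180/195]
7 stock rods opened.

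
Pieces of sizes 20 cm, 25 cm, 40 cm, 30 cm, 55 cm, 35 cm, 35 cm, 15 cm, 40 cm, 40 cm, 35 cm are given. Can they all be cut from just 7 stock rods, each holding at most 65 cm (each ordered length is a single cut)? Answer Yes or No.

A valid assignment using 7 stock rods:
  stock rod 1: 55 = 55
  stock rod 2: 40 + 25 = 65
  stock rod 3: 40 + 20 = 60
  stock rod 4: 40 + 15 = 55
  stock rod 5: 35 + 30 = 65
  stock rod 6: 35 = 35
  stock rod 7: 35 = 35
Every load is within 65 cm, so 7 stock rods suffice.

Yes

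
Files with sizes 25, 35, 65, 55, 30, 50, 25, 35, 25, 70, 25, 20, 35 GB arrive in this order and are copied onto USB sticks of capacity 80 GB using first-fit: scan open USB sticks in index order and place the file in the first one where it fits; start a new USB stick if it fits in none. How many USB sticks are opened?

7

  25 → USB stick 1 (new)  [load 25/80]
  35 → USB stick 1  [load 60/80]
  65 → USB stick 2 (new)  [load 65/80]
  55 → USB stick 3 (new)  [load 55/80]
  30 → USB stick 4 (new)  [load 30/80]
  50 → USB stick 4  [load 80/80]
  25 → USB stick 3  [load 80/80]
  35 → USB stick 5 (new)  [load 35/80]
  25 → USB stick 5  [load 60/80]
  70 → USB stick 6 (new)  [load 70/80]
  25 → USB stick 7 (new)  [load 25/80]
  20 → USB stick 1  [load 80/80]
  35 → USB stick 7  [load 60/80]
7 USB sticks opened.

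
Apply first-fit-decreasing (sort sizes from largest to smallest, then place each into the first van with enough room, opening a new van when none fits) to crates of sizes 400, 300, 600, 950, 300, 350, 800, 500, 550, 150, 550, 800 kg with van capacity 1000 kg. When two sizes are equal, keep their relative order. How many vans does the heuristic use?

7

Sorted descending: 950, 800, 800, 600, 550, 550, 500, 400, 350, 300, 300, 150.
  950 → van 1 (new)  [load 950/1000]
  800 → van 2 (new)  [load 800/1000]
  800 → van 3 (new)  [load 800/1000]
  600 → van 4 (new)  [load 600/1000]
  550 → van 5 (new)  [load 550/1000]
  550 → van 6 (new)  [load 550/1000]
  500 → van 7 (new)  [load 500/1000]
  400 → van 4  [load 1000/1000]
  350 → van 5  [load 900/1000]
  300 → van 6  [load 850/1000]
  300 → van 7  [load 800/1000]
  150 → van 2  [load 950/1000]
7 vans opened.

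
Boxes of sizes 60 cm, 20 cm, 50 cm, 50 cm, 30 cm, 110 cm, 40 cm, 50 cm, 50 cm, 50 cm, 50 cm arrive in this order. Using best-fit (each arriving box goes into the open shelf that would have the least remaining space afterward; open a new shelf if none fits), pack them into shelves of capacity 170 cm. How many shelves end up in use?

4

  60 → shelf 1 (new)  [load 60/170]
  20 → shelf 1  [load 80/170]
  50 → shelf 1  [load 130/170]
  50 → shelf 2 (new)  [load 50/170]
  30 → shelf 1  [load 160/170]
  110 → shelf 2  [load 160/170]
  40 → shelf 3 (new)  [load 40/170]
  50 → shelf 3  [load 90/170]
  50 → shelf 3  [load 140/170]
  50 → shelf 4 (new)  [load 50/170]
  50 → shelf 4  [load 100/170]
4 shelves opened.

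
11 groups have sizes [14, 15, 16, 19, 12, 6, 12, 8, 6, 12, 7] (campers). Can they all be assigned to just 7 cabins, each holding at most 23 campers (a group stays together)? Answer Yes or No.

Yes

A valid assignment using 7 cabins:
  cabin 1: 19 = 19
  cabin 2: 16 + 7 = 23
  cabin 3: 15 + 8 = 23
  cabin 4: 14 + 6 = 20
  cabin 5: 12 + 6 = 18
  cabin 6: 12 = 12
  cabin 7: 12 = 12
Every load is within 23 campers, so 7 cabins suffice.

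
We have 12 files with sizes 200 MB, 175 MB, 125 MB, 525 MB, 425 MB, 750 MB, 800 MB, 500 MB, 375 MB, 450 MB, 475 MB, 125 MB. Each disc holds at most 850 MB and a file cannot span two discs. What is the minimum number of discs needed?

7

Total = 800 + 750 + 525 + 500 + 475 + 450 + 425 + 375 + 200 + 175 + 125 + 125 = 4925 MB.
Lower bound: ⌈4925/850⌉ = 6 discs.
A packing using 7 discs:
  disc 1: 800 = 800
  disc 2: 750 = 750
  disc 3: 525 + 200 + 125 = 850
  disc 4: 500 + 175 + 125 = 800
  disc 5: 475 + 375 = 850
  disc 6: 450 = 450
  disc 7: 425 = 425
No arrangement into 6 discs stays within capacity, so 7 is optimal.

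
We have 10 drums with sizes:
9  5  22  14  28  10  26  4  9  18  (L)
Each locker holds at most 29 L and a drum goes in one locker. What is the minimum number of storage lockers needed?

Total = 28 + 26 + 22 + 18 + 14 + 10 + 9 + 9 + 5 + 4 = 145 L.
Lower bound: ⌈145/29⌉ = 5 storage lockers.
A packing using 6 storage lockers:
  locker 1: 28 = 28
  locker 2: 26 = 26
  locker 3: 22 + 5 = 27
  locker 4: 18 + 10 = 28
  locker 5: 14 + 9 + 4 = 27
  locker 6: 9 = 9
No arrangement into 5 storage lockers stays within capacity, so 6 is optimal.

6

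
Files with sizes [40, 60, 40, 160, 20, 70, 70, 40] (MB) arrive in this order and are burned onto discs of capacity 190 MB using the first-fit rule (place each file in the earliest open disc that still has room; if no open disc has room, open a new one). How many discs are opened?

3

  40 → disc 1 (new)  [load 40/190]
  60 → disc 1  [load 100/190]
  40 → disc 1  [load 140/190]
  160 → disc 2 (new)  [load 160/190]
  20 → disc 1  [load 160/190]
  70 → disc 3 (new)  [load 70/190]
  70 → disc 3  [load 140/190]
  40 → disc 3  [load 180/190]
3 discs opened.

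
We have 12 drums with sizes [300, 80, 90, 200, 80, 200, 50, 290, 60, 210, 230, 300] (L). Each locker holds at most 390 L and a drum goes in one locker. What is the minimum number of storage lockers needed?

7

Total = 300 + 300 + 290 + 230 + 210 + 200 + 200 + 90 + 80 + 80 + 60 + 50 = 2090 L.
Lower bound: ⌈2090/390⌉ = 6 storage lockers.
Also, 7 drums each exceed 195 L, and no two of those can share a locker, so at least 7 storage lockers are needed.
A packing using 7 storage lockers:
  locker 1: 300 + 90 = 390
  locker 2: 300 + 80 = 380
  locker 3: 290 + 80 = 370
  locker 4: 230 + 60 + 50 = 340
  locker 5: 210 = 210
  locker 6: 200 = 200
  locker 7: 200 = 200
This matches the lower bound, so 7 is optimal.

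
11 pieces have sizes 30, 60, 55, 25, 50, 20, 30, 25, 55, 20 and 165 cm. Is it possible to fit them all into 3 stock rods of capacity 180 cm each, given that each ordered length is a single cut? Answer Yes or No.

Total = 535 cm; ⌈535/180⌉ = 3.
The bound of 3 does not rule out 3, but exhaustive search shows no assignment into 3 stock rods of capacity 180 cm exists — the minimum is 4.

No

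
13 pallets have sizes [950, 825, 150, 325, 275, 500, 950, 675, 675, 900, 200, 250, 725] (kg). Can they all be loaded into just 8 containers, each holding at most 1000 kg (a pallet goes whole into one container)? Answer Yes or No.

A valid assignment using 8 containers:
  container 1: 950 = 950
  container 2: 950 = 950
  container 3: 900 = 900
  container 4: 825 + 150 = 975
  container 5: 725 + 275 = 1000
  container 6: 675 + 325 = 1000
  container 7: 675 + 250 = 925
  container 8: 500 + 200 = 700
Every load is within 1000 kg, so 8 containers suffice.

Yes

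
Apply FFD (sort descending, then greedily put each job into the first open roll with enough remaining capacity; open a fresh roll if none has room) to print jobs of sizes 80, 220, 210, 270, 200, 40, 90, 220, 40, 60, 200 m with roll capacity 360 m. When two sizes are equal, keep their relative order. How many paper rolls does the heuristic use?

6

Sorted descending: 270, 220, 220, 210, 200, 200, 90, 80, 60, 40, 40.
  270 → roll 1 (new)  [load 270/360]
  220 → roll 2 (new)  [load 220/360]
  220 → roll 3 (new)  [load 220/360]
  210 → roll 4 (new)  [load 210/360]
  200 → roll 5 (new)  [load 200/360]
  200 → roll 6 (new)  [load 200/360]
  90 → roll 1  [load 360/360]
  80 → roll 2  [load 300/360]
  60 → roll 2  [load 360/360]
  40 → roll 3  [load 260/360]
  40 → roll 3  [load 300/360]
6 paper rolls opened.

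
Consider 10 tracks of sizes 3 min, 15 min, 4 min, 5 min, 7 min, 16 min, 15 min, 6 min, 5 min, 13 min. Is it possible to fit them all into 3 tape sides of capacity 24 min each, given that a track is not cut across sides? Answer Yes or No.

No

Total = 89 min; ⌈89/24⌉ = 4.
At least 4 tape sides are required, but only 3 are allowed.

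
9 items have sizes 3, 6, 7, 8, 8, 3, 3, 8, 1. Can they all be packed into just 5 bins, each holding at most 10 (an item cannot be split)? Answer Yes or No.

Total = 47; ⌈47/10⌉ = 5.
The bound of 5 does not rule out 5, but exhaustive search shows no assignment into 5 bins of capacity 10 exists — the minimum is 6.

No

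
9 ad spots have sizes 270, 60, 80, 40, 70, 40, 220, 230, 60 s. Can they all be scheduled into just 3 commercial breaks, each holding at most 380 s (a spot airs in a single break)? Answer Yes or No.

A valid assignment using 3 commercial breaks:
  break 1: 270 + 80 = 350
  break 2: 230 + 70 + 60 = 360
  break 3: 220 + 60 + 40 + 40 = 360
Every load is within 380 s, so 3 commercial breaks suffice.

Yes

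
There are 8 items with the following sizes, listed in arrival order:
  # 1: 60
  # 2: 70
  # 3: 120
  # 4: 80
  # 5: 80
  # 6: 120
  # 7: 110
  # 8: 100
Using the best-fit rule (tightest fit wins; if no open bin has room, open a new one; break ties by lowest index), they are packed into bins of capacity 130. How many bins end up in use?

  60 → bin 1 (new)  [load 60/130]
  70 → bin 1  [load 130/130]
  120 → bin 2 (new)  [load 120/130]
  80 → bin 3 (new)  [load 80/130]
  80 → bin 4 (new)  [load 80/130]
  120 → bin 5 (new)  [load 120/130]
  110 → bin 6 (new)  [load 110/130]
  100 → bin 7 (new)  [load 100/130]
7 bins opened.

7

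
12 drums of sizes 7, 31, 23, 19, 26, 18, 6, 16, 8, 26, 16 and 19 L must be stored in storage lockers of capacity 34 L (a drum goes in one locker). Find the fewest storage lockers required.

8

Total = 31 + 26 + 26 + 23 + 19 + 19 + 18 + 16 + 16 + 8 + 7 + 6 = 215 L.
Lower bound: ⌈215/34⌉ = 7 storage lockers.
A packing using 8 storage lockers:
  locker 1: 31 = 31
  locker 2: 26 + 8 = 34
  locker 3: 26 + 7 = 33
  locker 4: 23 + 6 = 29
  locker 5: 19 = 19
  locker 6: 19 = 19
  locker 7: 18 + 16 = 34
  locker 8: 16 = 16
No arrangement into 7 storage lockers stays within capacity, so 8 is optimal.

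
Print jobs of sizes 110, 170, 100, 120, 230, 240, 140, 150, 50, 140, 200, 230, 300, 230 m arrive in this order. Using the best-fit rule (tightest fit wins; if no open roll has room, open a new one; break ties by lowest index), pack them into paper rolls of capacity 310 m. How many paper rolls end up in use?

  110 → roll 1 (new)  [load 110/310]
  170 → roll 1  [load 280/310]
  100 → roll 2 (new)  [load 100/310]
  120 → roll 2  [load 220/310]
  230 → roll 3 (new)  [load 230/310]
  240 → roll 4 (new)  [load 240/310]
  140 → roll 5 (new)  [load 140/310]
  150 → roll 5  [load 290/310]
  50 → roll 4  [load 290/310]
  140 → roll 6 (new)  [load 140/310]
  200 → roll 7 (new)  [load 200/310]
  230 → roll 8 (new)  [load 230/310]
  300 → roll 9 (new)  [load 300/310]
  230 → roll 10 (new)  [load 230/310]
10 paper rolls opened.

10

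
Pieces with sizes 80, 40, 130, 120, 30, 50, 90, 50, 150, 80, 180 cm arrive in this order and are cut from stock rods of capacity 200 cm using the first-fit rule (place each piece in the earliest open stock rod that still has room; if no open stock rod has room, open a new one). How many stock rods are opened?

6

  80 → stock rod 1 (new)  [load 80/200]
  40 → stock rod 1  [load 120/200]
  130 → stock rod 2 (new)  [load 130/200]
  120 → stock rod 3 (new)  [load 120/200]
  30 → stock rod 1  [load 150/200]
  50 → stock rod 1  [load 200/200]
  90 → stock rod 4 (new)  [load 90/200]
  50 → stock rod 2  [load 180/200]
  150 → stock rod 5 (new)  [load 150/200]
  80 → stock rod 3  [load 200/200]
  180 → stock rod 6 (new)  [load 180/200]
6 stock rods opened.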